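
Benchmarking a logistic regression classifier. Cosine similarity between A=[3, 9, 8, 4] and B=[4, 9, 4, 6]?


A·B = 3·4 + 9·9 + 8·4 + 4·6 = 149
‖A‖ = √170 = 13.0384, ‖B‖ = √149 = 12.2066
cos = 149/(√170·√149) = 149/√25330 = 0.9362

0.9362


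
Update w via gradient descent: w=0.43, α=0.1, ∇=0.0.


w_new = w - α·∇
= 0.43 - 0.1·0.0
= 0.43 - 0
= 0.43

0.43


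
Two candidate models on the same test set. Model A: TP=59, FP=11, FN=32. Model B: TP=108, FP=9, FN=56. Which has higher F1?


Model A: P=59/70=0.8429, R=59/91=0.6484, F1=2PR/(P+R)=2TP/(2TP+FP+FN)=118/161=0.7329
Model B: P=108/117=0.9231, R=108/164=0.6585, F1=2PR/(P+R)=2TP/(2TP+FP+FN)=216/281=0.7687
0.7329 < 0.7687 → Model B

Model B


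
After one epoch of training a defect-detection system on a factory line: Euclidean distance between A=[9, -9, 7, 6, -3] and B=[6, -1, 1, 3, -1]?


d = √((9-6)² + (-9+ 1)² + (7-1)² + (6-3)² + (-3+ 1)²)
  = √(9 + 64 + 36 + 9 + 4)
  = √122 = 11.0454

11.0454


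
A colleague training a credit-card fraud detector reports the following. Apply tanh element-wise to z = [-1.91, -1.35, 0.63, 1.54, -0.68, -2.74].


tanh(-1.91) = -0.9571
tanh(-1.35) = -0.8741
tanh(0.63) = 0.5581
tanh(1.54) = 0.9121
tanh(-0.68) = -0.5915
tanh(-2.74) = -0.9917
result = [-0.9571, -0.8741, 0.5581, 0.9121, -0.5915, -0.9917]

[-0.9571, -0.8741, 0.5581, 0.9121, -0.5915, -0.9917]


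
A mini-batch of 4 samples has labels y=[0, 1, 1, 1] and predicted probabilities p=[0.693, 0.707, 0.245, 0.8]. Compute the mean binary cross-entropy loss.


L[0] = -ln(1-0.693) = -ln(0.307) = 1.1809
L[1] = -ln(0.707) = 0.3467
L[2] = -ln(0.245) = 1.4065
L[3] = -ln(0.8) = 0.2231
mean = (1.1809 + 0.3467 + 1.4065 + 0.2231)/4 = 0.7893

0.7893


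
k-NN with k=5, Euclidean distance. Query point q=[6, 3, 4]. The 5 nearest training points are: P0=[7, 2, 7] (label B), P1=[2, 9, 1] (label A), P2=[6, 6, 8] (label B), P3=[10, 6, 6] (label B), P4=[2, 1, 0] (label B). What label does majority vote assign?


d(q,P0) = 3.3166  (label B)
d(q,P1) = 7.8102  (label A)
d(q,P2) = 5.0  (label B)
d(q,P3) = 5.3852  (label B)
d(q,P4) = 6.0  (label B)
Votes: A=1, B=4
Majority → B

B


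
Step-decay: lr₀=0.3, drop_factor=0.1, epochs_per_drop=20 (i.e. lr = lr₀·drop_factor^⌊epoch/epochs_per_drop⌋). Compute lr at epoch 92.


n_drops = ⌊92/20⌋ = 4
lr = 0.3·0.1^4 = 0.3·0.0001 = 0.00003

0.00003


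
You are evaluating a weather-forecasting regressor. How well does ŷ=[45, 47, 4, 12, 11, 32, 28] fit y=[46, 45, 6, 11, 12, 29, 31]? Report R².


ȳ = 25.7143
SS_res = Σ(y-ŷ)² = 29
SS_tot = Σ(y-ȳ)² = 1615.43
R² = 1 - SS_res/SS_tot = 1 - 0.018 = 0.982

0.982


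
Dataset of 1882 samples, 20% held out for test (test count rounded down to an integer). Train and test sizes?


Test = ⌊1882·20/100⌋ = 376
Train = 1882 - 376 = 1506

Train: 1506, Test: 376


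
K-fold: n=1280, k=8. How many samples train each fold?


Fold size = 1280/8 = 160
Training per fold = 1280 - 160 = 1120

1120


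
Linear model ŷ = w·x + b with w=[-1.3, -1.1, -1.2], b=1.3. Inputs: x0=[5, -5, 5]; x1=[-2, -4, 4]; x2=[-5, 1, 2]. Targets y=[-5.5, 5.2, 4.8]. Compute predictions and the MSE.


ŷ0 = (-1.3)·(5) + (-1.1)·(-5) + (-1.2)·(5) + 1.3 = -5.7
ŷ1 = (-1.3)·(-2) + (-1.1)·(-4) + (-1.2)·(4) + 1.3 = 3.5
ŷ2 = (-1.3)·(-5) + (-1.1)·(1) + (-1.2)·(2) + 1.3 = 4.3
errors² = [0.04, 2.89, 0.25]
MSE = 3.1800/3 = 1.06

1.06


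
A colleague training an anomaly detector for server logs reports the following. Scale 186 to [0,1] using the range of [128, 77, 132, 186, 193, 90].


min=77, max=193
(186-77)/(193-77) = 109/116 = 0.9397

0.9397


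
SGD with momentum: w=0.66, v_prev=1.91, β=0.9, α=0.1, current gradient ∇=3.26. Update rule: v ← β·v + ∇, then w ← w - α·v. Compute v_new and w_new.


v_new = 0.9·1.91 + 3.26 = 1.719 + 3.26 = 4.979
w_new = 0.66 - 0.1·4.979 = 0.66 - 0.4979 = 0.1621

v_new=4.979, w_new=0.1621


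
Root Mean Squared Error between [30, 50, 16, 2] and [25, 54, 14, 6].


MSE = 61/4 = 15.25
RMSE = √(61/4) = 3.9051

3.9051


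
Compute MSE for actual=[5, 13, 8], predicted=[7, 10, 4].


Squared errors: (5-7)²=4, (13-10)²=9, (8-4)²=16
Sum = 29
MSE = 29/3 = 29/3

29/3


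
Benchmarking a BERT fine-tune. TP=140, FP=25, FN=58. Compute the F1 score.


Precision = 140/165 = 0.8485
Recall = 140/198 = 0.7071
F1 = 2·P·R/(P+R) = 2·TP/(2·TP+FP+FN) = 280/(280+25+58) = 280/363 = 0.7713

0.7713


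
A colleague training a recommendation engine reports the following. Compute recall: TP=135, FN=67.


Recall = TP/(TP+FN)
= 135/(135+67)
= 135/202 = 66.83%

66.83%


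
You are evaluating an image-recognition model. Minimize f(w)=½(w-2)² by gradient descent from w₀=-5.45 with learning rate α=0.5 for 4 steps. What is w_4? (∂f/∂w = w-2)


step 1: grad = -5.45-2 = -7.45; w = -5.45 - 0.5·(-7.45) = -1.725
step 2: grad = -1.725-2 = -3.725; w = -1.725 - 0.5·(-3.725) = 0.1375
step 3: grad = 0.1375-2 = -1.8625; w = 0.1375 - 0.5·(-1.8625) = 1.06875
step 4: grad = 1.06875-2 = -0.93125; w = 1.06875 - 0.5·(-0.93125) = 1.534375

1.534375


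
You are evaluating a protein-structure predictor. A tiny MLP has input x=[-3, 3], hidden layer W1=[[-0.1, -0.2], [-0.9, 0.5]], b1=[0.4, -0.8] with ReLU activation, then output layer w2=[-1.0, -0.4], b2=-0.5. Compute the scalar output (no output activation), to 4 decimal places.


z1[0] = (-0.1)·(-3) + (-0.2)·(3) + 0.4 = 0.1
z1[1] = (-0.9)·(-3) + (0.5)·(3) - 0.8 = 3.4
h = ReLU(z1) = [0.1, 3.4]
output = (-1.0)·(0.1) + (-0.4)·(3.4) - 0.5 = -1.96

-1.96


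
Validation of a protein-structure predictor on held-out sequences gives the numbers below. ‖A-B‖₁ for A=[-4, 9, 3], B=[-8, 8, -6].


d = |-4+ 8| + |9-8| + |3+ 6|
  = 4 + 1 + 9
  = 14

14


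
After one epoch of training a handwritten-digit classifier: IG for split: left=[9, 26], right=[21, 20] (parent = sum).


Parent = [30, 46], H_parent = 0.9678
H_left = 0.8224 (n=35), H_right = 0.9996 (n=41)
H_children = (35/76)·0.8224 + (41/76)·0.9996 = 0.918
IG = 0.9678 - 0.918 = 0.0498

0.0498


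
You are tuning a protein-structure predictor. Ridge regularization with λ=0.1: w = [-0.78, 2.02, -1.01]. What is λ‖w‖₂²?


‖w‖₂² = (-0.78)² + (2.02)² + (-1.01)²
     = 0.6084 + 4.0804 + 1.0201
     = 5.7089
λ·‖w‖₂² = 0.1·5.7089 = 0.57089

0.57089


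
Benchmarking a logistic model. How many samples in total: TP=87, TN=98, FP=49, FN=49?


Total = TP + TN + FP + FN
= 87 + 98 + 49 + 49
= 283
(Predicted positive: 136, predicted negative: 147)

283


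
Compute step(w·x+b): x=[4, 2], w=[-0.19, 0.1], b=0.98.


z = (4)·(-0.19) + (2)·(0.1) + 0.98
  = 0.42
step(z) = 1 (z≥0)

1


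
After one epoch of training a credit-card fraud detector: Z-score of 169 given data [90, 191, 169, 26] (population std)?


μ = 119, σ = 65.5248
z = (169 - 119)/65.5248 = 0.7631

0.7631


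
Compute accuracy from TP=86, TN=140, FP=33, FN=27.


Accuracy = (TP+TN)/(TP+TN+FP+FN)
= (86+140)/(286)
= 226/286 = 79.02%

79.02%


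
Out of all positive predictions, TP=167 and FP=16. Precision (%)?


Precision = TP/(TP+FP)
= 167/(167+16)
= 167/183 = 91.26%

91.26%


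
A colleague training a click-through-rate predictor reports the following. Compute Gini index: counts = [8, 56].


Probabilities: [8/64, 56/64] ≈ [0.125, 0.875]
Σpᵢ² = (64 + 3136)/64² = 3200/4096
Gini = 1 - Σpᵢ² = 1 - 3200/4096 = 0.2188

0.2188


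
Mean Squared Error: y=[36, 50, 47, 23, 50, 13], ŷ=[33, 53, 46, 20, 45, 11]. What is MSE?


Squared errors: (36-33)²=9, (50-53)²=9, (47-46)²=1, (23-20)²=9, (50-45)²=25, (13-11)²=4
Sum = 57
MSE = 57/6 = 19/2

19/2


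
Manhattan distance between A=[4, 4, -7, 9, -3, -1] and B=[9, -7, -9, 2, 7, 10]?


d = |4-9| + |4+ 7| + |-7+ 9| + |9-2| + |-3-7| + |-1-10|
  = 5 + 11 + 2 + 7 + 10 + 11
  = 46

46


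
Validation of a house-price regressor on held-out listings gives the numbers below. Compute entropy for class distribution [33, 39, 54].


Probabilities: [33/126, 39/126, 54/126] ≈ [0.2619, 0.3095, 0.4286]
H = -((33/126)·log₂(33/126) + (39/126)·log₂(39/126) + (54/126)·log₂(54/126))
  = 1.5538 bits

1.5538 bits


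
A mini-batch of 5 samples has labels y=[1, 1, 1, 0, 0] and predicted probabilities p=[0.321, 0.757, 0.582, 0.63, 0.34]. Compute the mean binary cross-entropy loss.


L[0] = -ln(0.321) = 1.1363
L[1] = -ln(0.757) = 0.2784
L[2] = -ln(0.582) = 0.5413
L[3] = -ln(1-0.63) = -ln(0.37) = 0.9943
L[4] = -ln(1-0.34) = -ln(0.66) = 0.4155
mean = (1.1363 + 0.2784 + 0.5413 + 0.9943 + 0.4155)/5 = 0.6732

0.6732


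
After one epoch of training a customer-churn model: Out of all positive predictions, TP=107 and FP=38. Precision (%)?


Precision = TP/(TP+FP)
= 107/(107+38)
= 107/145 = 73.79%

73.79%


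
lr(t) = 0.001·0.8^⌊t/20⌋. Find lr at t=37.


n_drops = ⌊37/20⌋ = 1
lr = 0.001·0.8^1 = 0.001·0.8 = 0.0008

0.0008


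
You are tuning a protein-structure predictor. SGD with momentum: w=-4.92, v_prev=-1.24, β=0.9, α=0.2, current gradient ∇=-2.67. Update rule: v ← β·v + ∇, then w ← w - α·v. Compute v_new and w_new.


v_new = 0.9·-1.24 - 2.67 = -1.116 - 2.67 = -3.786
w_new = -4.92 - 0.2·-3.786 = -4.92 + 0.7572 = -4.1628

v_new=-3.786, w_new=-4.1628


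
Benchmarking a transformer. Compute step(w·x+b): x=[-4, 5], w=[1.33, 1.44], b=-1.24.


z = (-4)·(1.33) + (5)·(1.44) - 1.24
  = 0.64
step(z) = 1 (z≥0)

1


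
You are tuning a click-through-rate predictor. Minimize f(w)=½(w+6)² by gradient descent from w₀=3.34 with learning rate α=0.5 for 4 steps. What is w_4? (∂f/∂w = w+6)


step 1: grad = 3.34+6 = 9.34; w = 3.34 - 0.5·(9.34) = -1.33
step 2: grad = -1.33+6 = 4.67; w = -1.33 - 0.5·(4.67) = -3.665
step 3: grad = -3.665+6 = 2.335; w = -3.665 - 0.5·(2.335) = -4.8325
step 4: grad = -4.8325+6 = 1.1675; w = -4.8325 - 0.5·(1.1675) = -5.41625

-5.41625


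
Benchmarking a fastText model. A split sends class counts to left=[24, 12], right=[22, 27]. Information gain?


Parent = [46, 39], H_parent = 0.9951
H_left = 0.9183 (n=36), H_right = 0.9925 (n=49)
H_children = (36/85)·0.9183 + (49/85)·0.9925 = 0.9611
IG = 0.9951 - 0.9611 = 0.034

0.034


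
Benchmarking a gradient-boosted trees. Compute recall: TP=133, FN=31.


Recall = TP/(TP+FN)
= 133/(133+31)
= 133/164 = 81.1%

81.1%


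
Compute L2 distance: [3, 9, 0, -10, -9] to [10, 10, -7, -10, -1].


d = √((3-10)² + (9-10)² + (0+ 7)² + (-10+ 10)² + (-9+ 1)²)
  = √(49 + 1 + 49 + 0 + 64)
  = √163 = 12.7671

12.7671


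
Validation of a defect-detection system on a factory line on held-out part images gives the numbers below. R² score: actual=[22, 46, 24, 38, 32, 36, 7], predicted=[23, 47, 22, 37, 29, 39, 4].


ȳ = 29.2857
SS_res = Σ(y-ŷ)² = 34
SS_tot = Σ(y-ȳ)² = 985.43
R² = 1 - SS_res/SS_tot = 1 - 0.0345 = 0.9655

0.9655


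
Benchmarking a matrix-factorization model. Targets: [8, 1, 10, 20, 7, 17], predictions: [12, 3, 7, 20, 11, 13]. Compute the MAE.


Absolute errors: |8-12|=4, |1-3|=2, |10-7|=3, |20-20|=0, |7-11|=4, |17-13|=4
Sum = 17
MAE = 17/6 = 17/6

17/6


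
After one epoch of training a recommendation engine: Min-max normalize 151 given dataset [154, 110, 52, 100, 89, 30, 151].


min=30, max=154
(151-30)/(154-30) = 121/124 = 0.9758

0.9758


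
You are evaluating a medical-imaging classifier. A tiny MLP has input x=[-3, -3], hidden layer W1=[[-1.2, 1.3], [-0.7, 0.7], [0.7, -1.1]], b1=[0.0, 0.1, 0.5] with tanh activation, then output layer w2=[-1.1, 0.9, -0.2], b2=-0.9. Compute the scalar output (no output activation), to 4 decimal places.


z1[0] = (-1.2)·(-3) + (1.3)·(-3) + 0.0 = -0.3
z1[1] = (-0.7)·(-3) + (0.7)·(-3) + 0.1 = 0.1
z1[2] = (0.7)·(-3) + (-1.1)·(-3) + 0.5 = 1.7
h = tanh(z1) = [-0.2913, 0.0997, 0.9354]
output = (-1.1)·(-0.2913) + (0.9)·(0.0997) + (-0.2)·(0.9354) - 0.9 = -0.6769

-0.6769


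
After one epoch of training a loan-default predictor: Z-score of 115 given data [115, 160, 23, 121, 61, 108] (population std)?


μ = 98, σ = 44.2644
z = (115 - 98)/44.2644 = 0.3841

0.3841


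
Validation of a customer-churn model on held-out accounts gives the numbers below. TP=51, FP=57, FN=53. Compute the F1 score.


Precision = 51/108 = 0.4722
Recall = 51/104 = 0.4904
F1 = 2·P·R/(P+R) = 2·TP/(2·TP+FP+FN) = 102/(102+57+53) = 102/212 = 0.4811

0.4811


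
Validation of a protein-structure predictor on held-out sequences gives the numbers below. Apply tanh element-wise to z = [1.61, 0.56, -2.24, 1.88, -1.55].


tanh(1.61) = 0.9232
tanh(0.56) = 0.508
tanh(-2.24) = -0.9776
tanh(1.88) = 0.9545
tanh(-1.55) = -0.9138
result = [0.9232, 0.508, -0.9776, 0.9545, -0.9138]

[0.9232, 0.508, -0.9776, 0.9545, -0.9138]


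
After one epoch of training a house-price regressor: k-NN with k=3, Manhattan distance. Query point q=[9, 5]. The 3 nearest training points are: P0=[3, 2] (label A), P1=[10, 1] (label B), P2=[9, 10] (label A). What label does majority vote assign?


d(q,P0) = 9  (label A)
d(q,P1) = 5  (label B)
d(q,P2) = 5  (label A)
Votes: A=2, B=1
Majority → A

A


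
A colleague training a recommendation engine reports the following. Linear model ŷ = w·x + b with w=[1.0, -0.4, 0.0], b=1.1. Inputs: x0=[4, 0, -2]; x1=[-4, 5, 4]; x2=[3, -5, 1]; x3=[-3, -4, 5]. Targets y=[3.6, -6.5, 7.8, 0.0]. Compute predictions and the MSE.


ŷ0 = (1.0)·(4) + (-0.4)·(0) + (0.0)·(-2) + 1.1 = 5.1
ŷ1 = (1.0)·(-4) + (-0.4)·(5) + (0.0)·(4) + 1.1 = -4.9
ŷ2 = (1.0)·(3) + (-0.4)·(-5) + (0.0)·(1) + 1.1 = 6.1
ŷ3 = (1.0)·(-3) + (-0.4)·(-4) + (0.0)·(5) + 1.1 = -0.3
errors² = [2.25, 2.56, 2.89, 0.09]
MSE = 7.7900/4 = 1.9475

1.9475


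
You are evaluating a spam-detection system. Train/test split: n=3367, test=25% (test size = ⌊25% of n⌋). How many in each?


Test = ⌊3367·25/100⌋ = 841
Train = 3367 - 841 = 2526

Train: 2526, Test: 841


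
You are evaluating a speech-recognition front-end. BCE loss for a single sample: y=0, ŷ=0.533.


BCE = -[y·ln(p) + (1-y)·ln(1-p)]
= -0 - 1·ln(1-0.533)
= -ln(0.467) = 0.7614

0.7614


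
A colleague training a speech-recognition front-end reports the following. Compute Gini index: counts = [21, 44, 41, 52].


Probabilities: [21/158, 44/158, 41/158, 52/158] ≈ [0.1329, 0.2785, 0.2595, 0.3291]
Σpᵢ² = (441 + 1936 + 1681 + 2704)/158² = 6762/24964
Gini = 1 - Σpᵢ² = 1 - 6762/24964 = 0.7291

0.7291


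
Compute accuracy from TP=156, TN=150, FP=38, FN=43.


Accuracy = (TP+TN)/(TP+TN+FP+FN)
= (156+150)/(387)
= 306/387 = 79.07%

79.07%


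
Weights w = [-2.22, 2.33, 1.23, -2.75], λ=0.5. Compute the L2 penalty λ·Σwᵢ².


‖w‖₂² = (-2.22)² + (2.33)² + (1.23)² + (-2.75)²
     = 4.9284 + 5.4289 + 1.5129 + 7.5625
     = 19.4327
λ·‖w‖₂² = 0.5·19.4327 = 9.71635

9.71635


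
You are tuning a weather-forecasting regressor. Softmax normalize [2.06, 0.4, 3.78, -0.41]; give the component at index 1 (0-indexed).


Exponentials: e^2.06=7.846, e^0.4=1.4918, e^3.78=43.816, e^-0.41=0.6637
Sum = 53.8175
Softmax = [0.1458, 0.0277, 0.8142, 0.0123]
p[1] = 1.4918/53.8175 = 0.0277

0.0277


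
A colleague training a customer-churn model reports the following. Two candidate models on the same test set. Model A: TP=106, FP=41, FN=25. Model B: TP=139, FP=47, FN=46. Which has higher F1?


Model A: P=106/147=0.7211, R=106/131=0.8092, F1=2PR/(P+R)=2TP/(2TP+FP+FN)=212/278=0.7626
Model B: P=139/186=0.7473, R=139/185=0.7514, F1=2PR/(P+R)=2TP/(2TP+FP+FN)=278/371=0.7493
0.7626 > 0.7493 → Model A

Model A


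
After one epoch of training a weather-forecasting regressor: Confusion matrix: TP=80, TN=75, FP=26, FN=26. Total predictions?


Total = TP + TN + FP + FN
= 80 + 75 + 26 + 26
= 207
(Predicted positive: 106, predicted negative: 101)

207


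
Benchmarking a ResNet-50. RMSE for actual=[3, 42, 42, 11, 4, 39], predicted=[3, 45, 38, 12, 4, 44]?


MSE = 51/6 = 8.5
RMSE = √(51/6) = 2.9155

2.9155


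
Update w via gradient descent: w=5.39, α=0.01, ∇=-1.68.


w_new = w - α·∇
= 5.39 - 0.01·-1.68
= 5.39 + 0.0168
= 5.4068

5.4068


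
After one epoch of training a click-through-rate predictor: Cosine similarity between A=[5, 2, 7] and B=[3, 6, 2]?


A·B = 5·3 + 2·6 + 7·2 = 41
‖A‖ = √78 = 8.8318, ‖B‖ = √49 = 7
cos = 41/(√78·√49) = 41/√3822 = 0.6632

0.6632


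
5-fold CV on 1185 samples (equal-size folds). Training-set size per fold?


Fold size = 1185/5 = 237
Training per fold = 1185 - 237 = 948

948


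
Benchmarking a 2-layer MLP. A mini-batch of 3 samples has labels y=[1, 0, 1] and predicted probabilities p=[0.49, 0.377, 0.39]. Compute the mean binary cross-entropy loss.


L[0] = -ln(0.49) = 0.7133
L[1] = -ln(1-0.377) = -ln(0.623) = 0.4732
L[2] = -ln(0.39) = 0.9416
mean = (0.7133 + 0.4732 + 0.9416)/3 = 0.7094

0.7094


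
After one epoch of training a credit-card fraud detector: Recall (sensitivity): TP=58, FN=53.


Recall = TP/(TP+FN)
= 58/(58+53)
= 58/111 = 52.25%

52.25%


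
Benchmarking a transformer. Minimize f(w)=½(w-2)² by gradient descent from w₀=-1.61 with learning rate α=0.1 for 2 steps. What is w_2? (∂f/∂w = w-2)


step 1: grad = -1.61-2 = -3.61; w = -1.61 - 0.1·(-3.61) = -1.249
step 2: grad = -1.249-2 = -3.249; w = -1.249 - 0.1·(-3.249) = -0.9241

-0.9241


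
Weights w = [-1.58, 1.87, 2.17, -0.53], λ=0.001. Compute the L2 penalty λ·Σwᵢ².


‖w‖₂² = (-1.58)² + (1.87)² + (2.17)² + (-0.53)²
     = 2.4964 + 3.4969 + 4.7089 + 0.2809
     = 10.9831
λ·‖w‖₂² = 0.001·10.9831 = 0.010983

0.010983


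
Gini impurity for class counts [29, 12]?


Probabilities: [29/41, 12/41] ≈ [0.7073, 0.2927]
Σpᵢ² = (841 + 144)/41² = 985/1681
Gini = 1 - Σpᵢ² = 1 - 985/1681 = 0.414

0.414


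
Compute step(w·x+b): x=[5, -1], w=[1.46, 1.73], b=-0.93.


z = (5)·(1.46) + (-1)·(1.73) - 0.93
  = 4.64
step(z) = 1 (z≥0)

1


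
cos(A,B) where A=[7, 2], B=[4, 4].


A·B = 7·4 + 2·4 = 36
‖A‖ = √53 = 7.2801, ‖B‖ = √32 = 5.6569
cos = 36/(√53·√32) = 36/√1696 = 0.8742

0.8742


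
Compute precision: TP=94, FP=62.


Precision = TP/(TP+FP)
= 94/(94+62)
= 94/156 = 60.26%

60.26%


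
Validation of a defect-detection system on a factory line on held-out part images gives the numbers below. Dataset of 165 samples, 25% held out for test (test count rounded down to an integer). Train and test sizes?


Test = ⌊165·25/100⌋ = 41
Train = 165 - 41 = 124

Train: 124, Test: 41


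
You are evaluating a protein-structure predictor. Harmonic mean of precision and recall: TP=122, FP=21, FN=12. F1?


Precision = 122/143 = 0.8531
Recall = 122/134 = 0.9104
F1 = 2·P·R/(P+R) = 2·TP/(2·TP+FP+FN) = 244/(244+21+12) = 244/277 = 0.8809

0.8809


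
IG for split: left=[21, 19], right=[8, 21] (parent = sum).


Parent = [29, 40], H_parent = 0.9816
H_left = 0.9982 (n=40), H_right = 0.8498 (n=29)
H_children = (40/69)·0.9982 + (29/69)·0.8498 = 0.9358
IG = 0.9816 - 0.9358 = 0.0458

0.0458


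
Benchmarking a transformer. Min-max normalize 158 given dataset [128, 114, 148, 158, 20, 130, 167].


min=20, max=167
(158-20)/(167-20) = 138/147 = 0.9388

0.9388


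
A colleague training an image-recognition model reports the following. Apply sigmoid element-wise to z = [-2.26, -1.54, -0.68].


σ(-2.26) = 1/(1+e^2.26) = 0.0945
σ(-1.54) = 1/(1+e^1.54) = 0.1765
σ(-0.68) = 1/(1+e^0.68) = 0.3363
result = [0.0945, 0.1765, 0.3363]

[0.0945, 0.1765, 0.3363]


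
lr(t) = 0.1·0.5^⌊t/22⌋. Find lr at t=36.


n_drops = ⌊36/22⌋ = 1
lr = 0.1·0.5^1 = 0.1·0.5 = 0.05

0.05


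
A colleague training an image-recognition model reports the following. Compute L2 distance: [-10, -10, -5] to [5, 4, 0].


d = √((-10-5)² + (-10-4)² + (-5-0)²)
  = √(225 + 196 + 25)
  = √446 = 21.1187

21.1187


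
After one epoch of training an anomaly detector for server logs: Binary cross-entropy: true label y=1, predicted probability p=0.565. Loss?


BCE = -[y·ln(p) + (1-y)·ln(1-p)]
= -1·ln(0.565) - 0
= -ln(0.565) = 0.5709

0.5709


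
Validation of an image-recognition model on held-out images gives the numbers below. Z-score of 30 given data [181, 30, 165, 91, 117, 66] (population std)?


μ = 108.3333, σ = 52.9077
z = (30 - 108.3333)/52.9077 = -1.4806

-1.4806


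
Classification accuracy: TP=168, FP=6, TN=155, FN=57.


Accuracy = (TP+TN)/(TP+TN+FP+FN)
= (168+155)/(386)
= 323/386 = 83.68%

83.68%


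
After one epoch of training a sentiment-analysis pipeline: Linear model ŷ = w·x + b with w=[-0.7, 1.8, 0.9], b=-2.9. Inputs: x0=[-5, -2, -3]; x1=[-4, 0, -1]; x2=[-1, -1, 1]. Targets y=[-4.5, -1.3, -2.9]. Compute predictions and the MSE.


ŷ0 = (-0.7)·(-5) + (1.8)·(-2) + (0.9)·(-3) - 2.9 = -5.7
ŷ1 = (-0.7)·(-4) + (1.8)·(0) + (0.9)·(-1) - 2.9 = -1.0
ŷ2 = (-0.7)·(-1) + (1.8)·(-1) + (0.9)·(1) - 2.9 = -3.1
errors² = [1.44, 0.09, 0.04]
MSE = 1.5700/3 = 0.5233

0.5233


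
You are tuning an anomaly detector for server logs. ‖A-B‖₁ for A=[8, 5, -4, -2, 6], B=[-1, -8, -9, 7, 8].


d = |8+ 1| + |5+ 8| + |-4+ 9| + |-2-7| + |6-8|
  = 9 + 13 + 5 + 9 + 2
  = 38

38


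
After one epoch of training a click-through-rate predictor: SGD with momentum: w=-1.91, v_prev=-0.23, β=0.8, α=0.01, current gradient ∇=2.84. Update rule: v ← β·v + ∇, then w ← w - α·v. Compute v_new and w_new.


v_new = 0.8·-0.23 + 2.84 = -0.184 + 2.84 = 2.656
w_new = -1.91 - 0.01·2.656 = -1.91 - 0.02656 = -1.93656

v_new=2.656, w_new=-1.93656


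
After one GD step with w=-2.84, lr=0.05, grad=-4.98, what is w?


w_new = w - α·∇
= -2.84 - 0.05·-4.98
= -2.84 + 0.249
= -2.591

-2.591


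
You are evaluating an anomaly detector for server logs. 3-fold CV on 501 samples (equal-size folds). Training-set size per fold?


Fold size = 501/3 = 167
Training per fold = 501 - 167 = 334

334


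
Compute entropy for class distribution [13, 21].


Probabilities: [13/34, 21/34] ≈ [0.3824, 0.6176]
H = -((13/34)·log₂(13/34) + (21/34)·log₂(21/34))
  = 0.9597 bits

0.9597 bits


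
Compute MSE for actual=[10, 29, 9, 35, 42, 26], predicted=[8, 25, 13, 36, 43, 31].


Squared errors: (10-8)²=4, (29-25)²=16, (9-13)²=16, (35-36)²=1, (42-43)²=1, (26-31)²=25
Sum = 63
MSE = 63/6 = 21/2

21/2


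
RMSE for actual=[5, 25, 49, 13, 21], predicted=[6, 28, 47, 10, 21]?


MSE = 23/5 = 4.6
RMSE = √(23/5) = 2.1448

2.1448


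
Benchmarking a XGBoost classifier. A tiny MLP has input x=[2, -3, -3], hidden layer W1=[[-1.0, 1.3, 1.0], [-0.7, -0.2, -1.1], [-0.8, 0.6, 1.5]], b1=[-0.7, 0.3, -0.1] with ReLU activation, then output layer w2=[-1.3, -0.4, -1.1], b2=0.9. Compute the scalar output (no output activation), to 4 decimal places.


z1[0] = (-1.0)·(2) + (1.3)·(-3) + (1.0)·(-3) - 0.7 = -9.6
z1[1] = (-0.7)·(2) + (-0.2)·(-3) + (-1.1)·(-3) + 0.3 = 2.8
z1[2] = (-0.8)·(2) + (0.6)·(-3) + (1.5)·(-3) - 0.1 = -8.0
h = ReLU(z1) = [0.0, 2.8, 0.0]
output = (-1.3)·(0.0) + (-0.4)·(2.8) + (-1.1)·(0.0) + 0.9 = -0.22

-0.22


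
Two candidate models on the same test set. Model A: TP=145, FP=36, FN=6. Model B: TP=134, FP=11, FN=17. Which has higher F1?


Model A: P=145/181=0.8011, R=145/151=0.9603, F1=2PR/(P+R)=2TP/(2TP+FP+FN)=290/332=0.8735
Model B: P=134/145=0.9241, R=134/151=0.8874, F1=2PR/(P+R)=2TP/(2TP+FP+FN)=268/296=0.9054
0.8735 < 0.9054 → Model B

Model B


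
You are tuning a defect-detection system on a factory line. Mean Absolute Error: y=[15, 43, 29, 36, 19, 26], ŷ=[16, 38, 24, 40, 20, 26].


Absolute errors: |15-16|=1, |43-38|=5, |29-24|=5, |36-40|=4, |19-20|=1, |26-26|=0
Sum = 16
MAE = 16/6 = 8/3

8/3


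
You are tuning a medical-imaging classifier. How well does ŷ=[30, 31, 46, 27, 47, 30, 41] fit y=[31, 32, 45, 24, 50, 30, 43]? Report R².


ȳ = 36.4286
SS_res = Σ(y-ŷ)² = 25
SS_tot = Σ(y-ȳ)² = 545.71
R² = 1 - SS_res/SS_tot = 1 - 0.0458 = 0.9542

0.9542


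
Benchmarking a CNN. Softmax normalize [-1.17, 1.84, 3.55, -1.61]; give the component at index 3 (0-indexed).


Exponentials: e^-1.17=0.3104, e^1.84=6.2965, e^3.55=34.8133, e^-1.61=0.1999
Sum = 41.6201
Softmax = [0.0075, 0.1513, 0.8365, 0.0048]
p[3] = 0.1999/41.6201 = 0.0048

0.0048


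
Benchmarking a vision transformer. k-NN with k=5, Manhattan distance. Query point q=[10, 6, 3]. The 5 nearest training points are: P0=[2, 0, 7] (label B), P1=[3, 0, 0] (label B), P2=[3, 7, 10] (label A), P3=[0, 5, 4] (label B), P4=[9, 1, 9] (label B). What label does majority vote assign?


d(q,P0) = 18  (label B)
d(q,P1) = 16  (label B)
d(q,P2) = 15  (label A)
d(q,P3) = 12  (label B)
d(q,P4) = 12  (label B)
Votes: A=1, B=4
Majority → B

B


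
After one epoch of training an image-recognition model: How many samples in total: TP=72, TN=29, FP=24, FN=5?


Total = TP + TN + FP + FN
= 72 + 29 + 24 + 5
= 130
(Predicted positive: 96, predicted negative: 34)

130


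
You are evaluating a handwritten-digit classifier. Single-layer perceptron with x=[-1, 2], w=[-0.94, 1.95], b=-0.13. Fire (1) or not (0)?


z = (-1)·(-0.94) + (2)·(1.95) - 0.13
  = 4.71
step(z) = 1 (z≥0)

1


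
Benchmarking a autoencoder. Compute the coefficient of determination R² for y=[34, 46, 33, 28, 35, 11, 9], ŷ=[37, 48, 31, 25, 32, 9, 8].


ȳ = 28
SS_res = Σ(y-ŷ)² = 40
SS_tot = Σ(y-ȳ)² = 1084
R² = 1 - SS_res/SS_tot = 1 - 0.0369 = 0.9631

0.9631


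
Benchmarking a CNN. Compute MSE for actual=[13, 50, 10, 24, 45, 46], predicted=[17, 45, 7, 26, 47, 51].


Squared errors: (13-17)²=16, (50-45)²=25, (10-7)²=9, (24-26)²=4, (45-47)²=4, (46-51)²=25
Sum = 83
MSE = 83/6 = 83/6

83/6


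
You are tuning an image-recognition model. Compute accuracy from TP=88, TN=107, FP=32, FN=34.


Accuracy = (TP+TN)/(TP+TN+FP+FN)
= (88+107)/(261)
= 195/261 = 74.71%

74.71%


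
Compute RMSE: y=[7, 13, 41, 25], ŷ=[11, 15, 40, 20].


MSE = 46/4 = 11.5
RMSE = √(46/4) = 3.3912

3.3912


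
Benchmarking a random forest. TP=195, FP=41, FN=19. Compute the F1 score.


Precision = 195/236 = 0.8263
Recall = 195/214 = 0.9112
F1 = 2·P·R/(P+R) = 2·TP/(2·TP+FP+FN) = 390/(390+41+19) = 390/450 = 0.8667

0.8667


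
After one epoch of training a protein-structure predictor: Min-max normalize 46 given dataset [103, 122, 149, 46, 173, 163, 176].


min=46, max=176
(46-46)/(176-46) = 0/130 = 0.0

0.0


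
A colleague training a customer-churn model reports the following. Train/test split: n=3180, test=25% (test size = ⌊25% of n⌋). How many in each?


Test = ⌊3180·25/100⌋ = 795
Train = 3180 - 795 = 2385

Train: 2385, Test: 795


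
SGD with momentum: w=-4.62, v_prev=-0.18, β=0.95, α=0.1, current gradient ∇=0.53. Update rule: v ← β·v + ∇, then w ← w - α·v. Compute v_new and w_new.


v_new = 0.95·-0.18 + 0.53 = -0.171 + 0.53 = 0.359
w_new = -4.62 - 0.1·0.359 = -4.62 - 0.0359 = -4.6559

v_new=0.359, w_new=-4.6559


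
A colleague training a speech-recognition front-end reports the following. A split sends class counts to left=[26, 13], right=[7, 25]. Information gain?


Parent = [33, 38], H_parent = 0.9964
H_left = 0.9183 (n=39), H_right = 0.7579 (n=32)
H_children = (39/71)·0.9183 + (32/71)·0.7579 = 0.846
IG = 0.9964 - 0.846 = 0.1504

0.1504


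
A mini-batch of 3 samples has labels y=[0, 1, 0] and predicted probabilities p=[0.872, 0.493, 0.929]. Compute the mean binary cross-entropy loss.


L[0] = -ln(1-0.872) = -ln(0.128) = 2.0557
L[1] = -ln(0.493) = 0.7072
L[2] = -ln(1-0.929) = -ln(0.071) = 2.6451
mean = (2.0557 + 0.7072 + 2.6451)/3 = 1.8027

1.8027


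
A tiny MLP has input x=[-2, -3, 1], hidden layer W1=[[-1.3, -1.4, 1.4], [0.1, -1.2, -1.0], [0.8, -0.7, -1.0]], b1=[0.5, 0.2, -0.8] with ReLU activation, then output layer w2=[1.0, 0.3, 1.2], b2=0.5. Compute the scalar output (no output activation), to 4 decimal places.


z1[0] = (-1.3)·(-2) + (-1.4)·(-3) + (1.4)·(1) + 0.5 = 8.7
z1[1] = (0.1)·(-2) + (-1.2)·(-3) + (-1.0)·(1) + 0.2 = 2.6
z1[2] = (0.8)·(-2) + (-0.7)·(-3) + (-1.0)·(1) - 0.8 = -1.3
h = ReLU(z1) = [8.7, 2.6, 0.0]
output = (1.0)·(8.7) + (0.3)·(2.6) + (1.2)·(0.0) + 0.5 = 9.98

9.98


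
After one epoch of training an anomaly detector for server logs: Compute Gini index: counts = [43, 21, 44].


Probabilities: [43/108, 21/108, 44/108] ≈ [0.3981, 0.1944, 0.4074]
Σpᵢ² = (1849 + 441 + 1936)/108² = 4226/11664
Gini = 1 - Σpᵢ² = 1 - 4226/11664 = 0.6377

0.6377


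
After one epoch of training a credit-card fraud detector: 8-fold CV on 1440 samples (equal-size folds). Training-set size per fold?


Fold size = 1440/8 = 180
Training per fold = 1440 - 180 = 1260

1260


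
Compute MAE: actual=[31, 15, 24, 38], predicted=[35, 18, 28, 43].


Absolute errors: |31-35|=4, |15-18|=3, |24-28|=4, |38-43|=5
Sum = 16
MAE = 16/4 = 4

4


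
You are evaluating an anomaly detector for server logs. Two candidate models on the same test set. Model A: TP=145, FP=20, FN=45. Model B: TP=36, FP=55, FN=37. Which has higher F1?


Model A: P=145/165=0.8788, R=145/190=0.7632, F1=2PR/(P+R)=2TP/(2TP+FP+FN)=290/355=0.8169
Model B: P=36/91=0.3956, R=36/73=0.4932, F1=2PR/(P+R)=2TP/(2TP+FP+FN)=72/164=0.439
0.8169 > 0.439 → Model A

Model A


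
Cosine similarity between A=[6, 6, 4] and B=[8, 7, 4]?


A·B = 6·8 + 6·7 + 4·4 = 106
‖A‖ = √88 = 9.3808, ‖B‖ = √129 = 11.3578
cos = 106/(√88·√129) = 106/√11352 = 0.9949

0.9949


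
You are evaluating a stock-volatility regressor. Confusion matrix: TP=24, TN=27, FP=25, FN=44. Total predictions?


Total = TP + TN + FP + FN
= 24 + 27 + 25 + 44
= 120
(Predicted positive: 49, predicted negative: 71)

120


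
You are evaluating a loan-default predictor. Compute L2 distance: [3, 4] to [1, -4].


d = √((3-1)² + (4+ 4)²)
  = √(4 + 64)
  = √68 = 8.2462

8.2462


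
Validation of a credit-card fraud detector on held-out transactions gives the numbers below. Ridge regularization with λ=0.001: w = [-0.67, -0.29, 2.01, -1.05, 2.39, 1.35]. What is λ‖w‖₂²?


‖w‖₂² = (-0.67)² + (-0.29)² + (2.01)² + (-1.05)² + (2.39)² + (1.35)²
     = 0.4489 + 0.0841 + 4.0401 + 1.1025 + 5.7121 + 1.8225
     = 13.2102
λ·‖w‖₂² = 0.001·13.2102 = 0.01321

0.01321


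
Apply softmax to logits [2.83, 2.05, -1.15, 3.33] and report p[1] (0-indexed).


Exponentials: e^2.83=16.9455, e^2.05=7.7679, e^-1.15=0.3166, e^3.33=27.9383
Sum = 52.9683
Softmax = [0.3199, 0.1467, 0.006, 0.5275]
p[1] = 7.7679/52.9683 = 0.1467

0.1467


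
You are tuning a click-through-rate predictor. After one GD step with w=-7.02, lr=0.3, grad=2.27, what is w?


w_new = w - α·∇
= -7.02 - 0.3·2.27
= -7.02 - 0.681
= -7.701

-7.701


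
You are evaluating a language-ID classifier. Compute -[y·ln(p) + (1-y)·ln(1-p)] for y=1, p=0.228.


BCE = -[y·ln(p) + (1-y)·ln(1-p)]
= -1·ln(0.228) - 0
= -ln(0.228) = 1.4784

1.4784


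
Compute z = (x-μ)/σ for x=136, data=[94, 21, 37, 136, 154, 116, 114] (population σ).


μ = 96, σ = 45.9783
z = (136 - 96)/45.9783 = 0.87

0.87


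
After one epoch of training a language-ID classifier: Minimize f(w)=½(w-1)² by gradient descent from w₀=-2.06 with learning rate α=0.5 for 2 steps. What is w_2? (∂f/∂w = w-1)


step 1: grad = -2.06-1 = -3.06; w = -2.06 - 0.5·(-3.06) = -0.53
step 2: grad = -0.53-1 = -1.53; w = -0.53 - 0.5·(-1.53) = 0.235

0.235


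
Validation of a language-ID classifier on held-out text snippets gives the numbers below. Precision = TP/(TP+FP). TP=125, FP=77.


Precision = TP/(TP+FP)
= 125/(125+77)
= 125/202 = 61.88%

61.88%


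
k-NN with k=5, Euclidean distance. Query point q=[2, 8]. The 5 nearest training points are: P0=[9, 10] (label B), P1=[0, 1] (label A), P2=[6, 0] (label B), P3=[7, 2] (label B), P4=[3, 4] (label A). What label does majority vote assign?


d(q,P0) = 7.2801  (label B)
d(q,P1) = 7.2801  (label A)
d(q,P2) = 8.9443  (label B)
d(q,P3) = 7.8102  (label B)
d(q,P4) = 4.1231  (label A)
Votes: A=2, B=3
Majority → B

B


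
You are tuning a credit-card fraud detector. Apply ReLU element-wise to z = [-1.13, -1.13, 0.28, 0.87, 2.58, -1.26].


ReLU(-1.13) = max(0, -1.13) = 0.0
ReLU(-1.13) = max(0, -1.13) = 0.0
ReLU(0.28) = max(0, 0.28) = 0.28
ReLU(0.87) = max(0, 0.87) = 0.87
ReLU(2.58) = max(0, 2.58) = 2.58
ReLU(-1.26) = max(0, -1.26) = 0.0
result = [0.0, 0.0, 0.28, 0.87, 2.58, 0.0]

[0.0, 0.0, 0.28, 0.87, 2.58, 0.0]


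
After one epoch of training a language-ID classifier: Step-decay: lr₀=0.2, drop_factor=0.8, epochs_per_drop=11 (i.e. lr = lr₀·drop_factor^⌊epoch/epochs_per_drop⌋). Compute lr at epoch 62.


n_drops = ⌊62/11⌋ = 5
lr = 0.2·0.8^5 = 0.2·0.32768 = 0.065536

0.065536


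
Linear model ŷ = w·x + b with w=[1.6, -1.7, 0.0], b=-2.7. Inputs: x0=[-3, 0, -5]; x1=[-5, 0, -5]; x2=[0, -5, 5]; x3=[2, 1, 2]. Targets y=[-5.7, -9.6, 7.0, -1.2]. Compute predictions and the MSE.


ŷ0 = (1.6)·(-3) + (-1.7)·(0) + (0.0)·(-5) - 2.7 = -7.5
ŷ1 = (1.6)·(-5) + (-1.7)·(0) + (0.0)·(-5) - 2.7 = -10.7
ŷ2 = (1.6)·(0) + (-1.7)·(-5) + (0.0)·(5) - 2.7 = 5.8
ŷ3 = (1.6)·(2) + (-1.7)·(1) + (0.0)·(2) - 2.7 = -1.2
errors² = [3.24, 1.21, 1.44, 0.0]
MSE = 5.8900/4 = 1.4725

1.4725


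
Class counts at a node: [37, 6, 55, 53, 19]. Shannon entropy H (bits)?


Probabilities: [37/170, 6/170, 55/170, 53/170, 19/170] ≈ [0.2176, 0.0353, 0.3235, 0.3118, 0.1118]
H = -((37/170)·log₂(37/170) + (6/170)·log₂(6/170) + (55/170)·log₂(55/170) + (53/170)·log₂(53/170) + (19/170)·log₂(19/170))
  = 2.0534 bits

2.0534 bits


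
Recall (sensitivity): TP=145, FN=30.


Recall = TP/(TP+FN)
= 145/(145+30)
= 145/175 = 82.86%

82.86%


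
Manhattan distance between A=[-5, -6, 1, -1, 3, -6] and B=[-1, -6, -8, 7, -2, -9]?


d = |-5+ 1| + |-6+ 6| + |1+ 8| + |-1-7| + |3+ 2| + |-6+ 9|
  = 4 + 0 + 9 + 8 + 5 + 3
  = 29

29


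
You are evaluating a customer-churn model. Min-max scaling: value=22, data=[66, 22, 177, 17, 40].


min=17, max=177
(22-17)/(177-17) = 5/160 = 0.0312

0.0312


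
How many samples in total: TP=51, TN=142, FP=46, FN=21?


Total = TP + TN + FP + FN
= 51 + 142 + 46 + 21
= 260
(Predicted positive: 97, predicted negative: 163)

260


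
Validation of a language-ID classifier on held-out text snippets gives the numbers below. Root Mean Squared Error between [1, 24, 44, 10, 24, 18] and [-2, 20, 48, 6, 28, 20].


MSE = 77/6 = 12.8333
RMSE = √(77/6) = 3.5824

3.5824


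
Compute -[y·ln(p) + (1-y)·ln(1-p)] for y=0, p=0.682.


BCE = -[y·ln(p) + (1-y)·ln(1-p)]
= -0 - 1·ln(1-0.682)
= -ln(0.318) = 1.1457

1.1457


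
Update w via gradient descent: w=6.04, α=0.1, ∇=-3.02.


w_new = w - α·∇
= 6.04 - 0.1·-3.02
= 6.04 + 0.302
= 6.342

6.342


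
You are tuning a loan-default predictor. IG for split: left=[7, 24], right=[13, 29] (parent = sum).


Parent = [20, 53], H_parent = 0.8471
H_left = 0.7706 (n=31), H_right = 0.8926 (n=42)
H_children = (31/73)·0.7706 + (42/73)·0.8926 = 0.8408
IG = 0.8471 - 0.8408 = 0.0063

0.0063


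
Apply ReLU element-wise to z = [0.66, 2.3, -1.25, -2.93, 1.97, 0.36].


ReLU(0.66) = max(0, 0.66) = 0.66
ReLU(2.3) = max(0, 2.3) = 2.3
ReLU(-1.25) = max(0, -1.25) = 0.0
ReLU(-2.93) = max(0, -2.93) = 0.0
ReLU(1.97) = max(0, 1.97) = 1.97
ReLU(0.36) = max(0, 0.36) = 0.36
result = [0.66, 2.3, 0.0, 0.0, 1.97, 0.36]

[0.66, 2.3, 0.0, 0.0, 1.97, 0.36]


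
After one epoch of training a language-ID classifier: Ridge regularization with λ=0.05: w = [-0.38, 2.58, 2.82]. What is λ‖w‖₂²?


‖w‖₂² = (-0.38)² + (2.58)² + (2.82)²
     = 0.1444 + 6.6564 + 7.9524
     = 14.7532
λ·‖w‖₂² = 0.05·14.7532 = 0.73766

0.73766


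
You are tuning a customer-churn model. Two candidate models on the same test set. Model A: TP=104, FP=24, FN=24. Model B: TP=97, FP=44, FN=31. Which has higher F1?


Model A: P=104/128=0.8125, R=104/128=0.8125, F1=2PR/(P+R)=2TP/(2TP+FP+FN)=208/256=0.8125
Model B: P=97/141=0.6879, R=97/128=0.7578, F1=2PR/(P+R)=2TP/(2TP+FP+FN)=194/269=0.7212
0.8125 > 0.7212 → Model A

Model A


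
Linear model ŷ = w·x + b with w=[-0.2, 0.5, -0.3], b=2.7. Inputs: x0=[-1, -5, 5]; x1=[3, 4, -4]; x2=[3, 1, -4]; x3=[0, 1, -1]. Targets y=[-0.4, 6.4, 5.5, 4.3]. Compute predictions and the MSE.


ŷ0 = (-0.2)·(-1) + (0.5)·(-5) + (-0.3)·(5) + 2.7 = -1.1
ŷ1 = (-0.2)·(3) + (0.5)·(4) + (-0.3)·(-4) + 2.7 = 5.3
ŷ2 = (-0.2)·(3) + (0.5)·(1) + (-0.3)·(-4) + 2.7 = 3.8
ŷ3 = (-0.2)·(0) + (0.5)·(1) + (-0.3)·(-1) + 2.7 = 3.5
errors² = [0.49, 1.21, 2.89, 0.64]
MSE = 5.2300/4 = 1.3075

1.3075


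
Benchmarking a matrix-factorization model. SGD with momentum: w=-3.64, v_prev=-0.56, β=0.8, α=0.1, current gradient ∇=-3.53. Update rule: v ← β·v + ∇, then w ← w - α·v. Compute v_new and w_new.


v_new = 0.8·-0.56 - 3.53 = -0.448 - 3.53 = -3.978
w_new = -3.64 - 0.1·-3.978 = -3.64 + 0.3978 = -3.2422

v_new=-3.978, w_new=-3.2422


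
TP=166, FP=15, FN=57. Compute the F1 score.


Precision = 166/181 = 0.9171
Recall = 166/223 = 0.7444
F1 = 2·P·R/(P+R) = 2·TP/(2·TP+FP+FN) = 332/(332+15+57) = 332/404 = 0.8218

0.8218


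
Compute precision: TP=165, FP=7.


Precision = TP/(TP+FP)
= 165/(165+7)
= 165/172 = 95.93%

95.93%


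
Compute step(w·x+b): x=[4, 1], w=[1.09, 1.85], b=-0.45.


z = (4)·(1.09) + (1)·(1.85) - 0.45
  = 5.76
step(z) = 1 (z≥0)

1


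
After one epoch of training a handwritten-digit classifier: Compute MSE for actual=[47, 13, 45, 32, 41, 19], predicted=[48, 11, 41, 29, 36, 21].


Squared errors: (47-48)²=1, (13-11)²=4, (45-41)²=16, (32-29)²=9, (41-36)²=25, (19-21)²=4
Sum = 59
MSE = 59/6 = 59/6

59/6


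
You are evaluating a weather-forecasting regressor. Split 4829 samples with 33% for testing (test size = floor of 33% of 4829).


Test = ⌊4829·33/100⌋ = 1593
Train = 4829 - 1593 = 3236

Train: 3236, Test: 1593


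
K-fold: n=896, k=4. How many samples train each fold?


Fold size = 896/4 = 224
Training per fold = 896 - 224 = 672

672


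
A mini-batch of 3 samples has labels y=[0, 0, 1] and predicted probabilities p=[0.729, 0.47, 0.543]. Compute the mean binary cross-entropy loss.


L[0] = -ln(1-0.729) = -ln(0.271) = 1.3056
L[1] = -ln(1-0.47) = -ln(0.53) = 0.6349
L[2] = -ln(0.543) = 0.6106
mean = (1.3056 + 0.6349 + 0.6106)/3 = 0.8504

0.8504


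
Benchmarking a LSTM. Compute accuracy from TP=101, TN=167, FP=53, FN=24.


Accuracy = (TP+TN)/(TP+TN+FP+FN)
= (101+167)/(345)
= 268/345 = 77.68%

77.68%


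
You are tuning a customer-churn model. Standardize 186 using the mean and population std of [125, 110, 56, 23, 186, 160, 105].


μ = 109.2857, σ = 52.109
z = (186 - 109.2857)/52.109 = 1.4722

1.4722


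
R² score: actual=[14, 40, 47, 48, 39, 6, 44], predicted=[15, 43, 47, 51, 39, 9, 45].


ȳ = 34
SS_res = Σ(y-ŷ)² = 29
SS_tot = Σ(y-ȳ)² = 1710
R² = 1 - SS_res/SS_tot = 1 - 0.017 = 0.983

0.983


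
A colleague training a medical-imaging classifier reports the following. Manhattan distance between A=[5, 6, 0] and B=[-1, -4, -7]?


d = |5+ 1| + |6+ 4| + |0+ 7|
  = 6 + 10 + 7
  = 23

23


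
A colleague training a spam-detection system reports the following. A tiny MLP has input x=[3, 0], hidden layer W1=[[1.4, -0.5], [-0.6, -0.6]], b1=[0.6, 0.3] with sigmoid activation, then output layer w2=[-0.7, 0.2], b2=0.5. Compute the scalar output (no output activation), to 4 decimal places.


z1[0] = (1.4)·(3) + (-0.5)·(0) + 0.6 = 4.8
z1[1] = (-0.6)·(3) + (-0.6)·(0) + 0.3 = -1.5
h = sigmoid(z1) = [0.9918, 0.1824]
output = (-0.7)·(0.9918) + (0.2)·(0.1824) + 0.5 = -0.1578

-0.1578
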